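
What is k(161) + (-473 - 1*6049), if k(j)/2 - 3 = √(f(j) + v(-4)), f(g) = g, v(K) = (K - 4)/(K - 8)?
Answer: -6516 + 2*√1455/3 ≈ -6490.6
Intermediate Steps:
v(K) = (-4 + K)/(-8 + K)
k(j) = 6 + 2*√(⅔ + j) (k(j) = 6 + 2*√(j + (-4 - 4)/(-8 - 4)) = 6 + 2*√(j - 8/(-12)) = 6 + 2*√(j - 1/12*(-8)) = 6 + 2*√(j + ⅔) = 6 + 2*√(⅔ + j))
k(161) + (-473 - 1*6049) = (6 + 2*√(6 + 9*161)/3) + (-473 - 1*6049) = (6 + 2*√(6 + 1449)/3) + (-473 - 6049) = (6 + 2*√1455/3) - 6522 = -6516 + 2*√1455/3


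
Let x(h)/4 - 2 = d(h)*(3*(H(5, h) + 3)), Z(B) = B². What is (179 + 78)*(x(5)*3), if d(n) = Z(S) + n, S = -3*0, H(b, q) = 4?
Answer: 329988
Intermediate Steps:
S = 0
d(n) = n (d(n) = 0² + n = 0 + n = n)
x(h) = 8 + 84*h (x(h) = 8 + 4*(h*(3*(4 + 3))) = 8 + 4*(h*(3*7)) = 8 + 4*(h*21) = 8 + 4*(21*h) = 8 + 84*h)
(179 + 78)*(x(5)*3) = (179 + 78)*((8 + 84*5)*3) = 257*((8 + 420)*3) = 257*(428*3) = 257*1284 = 329988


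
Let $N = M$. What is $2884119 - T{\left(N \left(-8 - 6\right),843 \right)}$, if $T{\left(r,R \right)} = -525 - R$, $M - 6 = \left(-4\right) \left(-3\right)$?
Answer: $2885487$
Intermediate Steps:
$M = 18$ ($M = 6 - -12 = 6 + 12 = 18$)
$N = 18$
$2884119 - T{\left(N \left(-8 - 6\right),843 \right)} = 2884119 - \left(-525 - 843\right) = 2884119 - -1368 = 2884119 + 1368 = 2885487$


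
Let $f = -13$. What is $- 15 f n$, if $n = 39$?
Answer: $7605$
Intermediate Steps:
$- 15 f n = \left(-15\right) \left(-13\right) 39 = 195 \cdot 39 = 7605$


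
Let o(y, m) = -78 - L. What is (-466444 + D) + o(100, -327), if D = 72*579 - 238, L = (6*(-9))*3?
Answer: -424910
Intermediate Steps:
L = -162 (L = -54*3 = -162)
D = 41450 (D = 41688 - 238 = 41450)
o(y, m) = 84 (o(y, m) = -78 - 1*(-162) = -78 + 162 = 84)
(-466444 + D) + o(100, -327) = (-466444 + 41450) + 84 = -424994 + 84 = -424910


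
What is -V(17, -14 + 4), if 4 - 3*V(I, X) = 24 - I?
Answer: 1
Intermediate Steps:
V(I, X) = -20/3 + I/3 (V(I, X) = 4/3 - (24 - I)/3 = 4/3 + (-8 + I/3) = -20/3 + I/3)
-V(17, -14 + 4) = -(-20/3 + (⅓)*17) = -(-20/3 + 17/3) = -1*(-1) = 1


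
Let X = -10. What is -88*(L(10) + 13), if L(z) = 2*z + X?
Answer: -2024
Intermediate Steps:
L(z) = -10 + 2*z (L(z) = 2*z - 10 = -10 + 2*z)
-88*(L(10) + 13) = -88*((-10 + 2*10) + 13) = -88*((-10 + 20) + 13) = -88*(10 + 13) = -88*23 = -2024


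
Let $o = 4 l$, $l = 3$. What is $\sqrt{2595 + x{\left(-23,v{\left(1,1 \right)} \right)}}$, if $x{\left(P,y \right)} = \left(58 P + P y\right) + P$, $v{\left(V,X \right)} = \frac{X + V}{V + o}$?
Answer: $\frac{4 \sqrt{13039}}{13} \approx 35.135$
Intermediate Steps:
$o = 12$ ($o = 4 \cdot 3 = 12$)
$v{\left(V,X \right)} = \frac{V + X}{12 + V}$ ($v{\left(V,X \right)} = \frac{X + V}{V + 12} = \frac{V + X}{12 + V}$)
$x{\left(P,y \right)} = 59 P + P y$
$\sqrt{2595 + x{\left(-23,v{\left(1,1 \right)} \right)}} = \sqrt{2595 - 23 \left(59 + \frac{1 + 1}{12 + 1}\right)} = \sqrt{2595 - 23 \left(59 + \frac{1}{13} \cdot 2\right)} = \sqrt{2595 - 23 \left(59 + \frac{2}{13}\right)} = \sqrt{2595 - \frac{17687}{13}} = \sqrt{\frac{16048}{13}} = \frac{4 \sqrt{13039}}{13}$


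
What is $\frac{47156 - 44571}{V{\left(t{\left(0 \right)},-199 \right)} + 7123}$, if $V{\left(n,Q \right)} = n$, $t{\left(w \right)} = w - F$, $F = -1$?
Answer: $\frac{2585}{7124} \approx 0.36286$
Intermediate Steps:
$t{\left(w \right)} = 1 + w$ ($t{\left(w \right)} = w - -1 = w + 1 = 1 + w$)
$\frac{47156 - 44571}{V{\left(t{\left(0 \right)},-199 \right)} + 7123} = \frac{47156 - 44571}{\left(1 + 0\right) + 7123} = \frac{2585}{1 + 7123} = \frac{2585}{7124}$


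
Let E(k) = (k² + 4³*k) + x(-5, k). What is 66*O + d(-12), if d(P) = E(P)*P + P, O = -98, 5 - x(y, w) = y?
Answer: 888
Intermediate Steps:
x(y, w) = 5 - y
E(k) = 10 + k² + 64*k (E(k) = (k² + 4³*k) + (5 - 1*(-5)) = (k² + 64*k) + (5 + 5) = (k² + 64*k) + 10 = 10 + k² + 64*k)
d(P) = P + P*(10 + P² + 64*P) (d(P) = (10 + P² + 64*P)*P + P = P*(10 + P² + 64*P) + P = P + P*(10 + P² + 64*P))
66*O + d(-12) = 66*(-98) - 12*(11 + (-12)² + 64*(-12)) = -6468 - 12*(11 + 144 - 768) = -6468 - 12*(-613) = -6468 + 7356 = 888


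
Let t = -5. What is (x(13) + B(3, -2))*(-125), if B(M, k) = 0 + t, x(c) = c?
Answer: -1000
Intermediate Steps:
B(M, k) = -5 (B(M, k) = 0 - 5 = -5)
(x(13) + B(3, -2))*(-125) = (13 - 5)*(-125) = 8*(-125) = -1000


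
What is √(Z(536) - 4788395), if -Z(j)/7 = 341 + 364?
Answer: I*√4793330 ≈ 2189.4*I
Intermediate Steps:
Z(j) = -4935 (Z(j) = -7*(341 + 364) = -7*705 = -4935)
√(Z(536) - 4788395) = √(-4935 - 4788395) = √(-4793330) = I*√4793330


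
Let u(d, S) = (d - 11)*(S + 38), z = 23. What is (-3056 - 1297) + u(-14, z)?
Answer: -5878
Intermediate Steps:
u(d, S) = (-11 + d)*(38 + S)
(-3056 - 1297) + u(-14, z) = (-3056 - 1297) + (-418 - 11*23 + 38*(-14) + 23*(-14)) = -4353 + (-418 - 253 - 532 - 322) = -4353 - 1525 = -5878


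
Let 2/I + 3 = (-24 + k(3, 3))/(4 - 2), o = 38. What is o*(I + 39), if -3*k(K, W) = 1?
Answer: 134406/91 ≈ 1477.0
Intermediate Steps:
k(K, W) = -⅓ (k(K, W) = -⅓*1 = -⅓)
I = -12/91 (I = 2/(-3 + (-24 - ⅓)/(4 - 2)) = 2/(-3 - 73/3/2) = 2/(-3 - 73/3*½) = 2/(-3 - 73/6) = 2/(-91/6) = 2*(-6/91) = -12/91 ≈ -0.13187)
o*(I + 39) = 38*(-12/91 + 39) = 38*(3537/91) = 134406/91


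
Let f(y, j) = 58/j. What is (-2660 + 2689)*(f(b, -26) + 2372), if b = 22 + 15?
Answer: 893403/13 ≈ 68723.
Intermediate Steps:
b = 37
(-2660 + 2689)*(f(b, -26) + 2372) = (-2660 + 2689)*(58/(-26) + 2372) = 29*(58*(-1/26) + 2372) = 29*(-29/13 + 2372) = 29*(30807/13) = 893403/13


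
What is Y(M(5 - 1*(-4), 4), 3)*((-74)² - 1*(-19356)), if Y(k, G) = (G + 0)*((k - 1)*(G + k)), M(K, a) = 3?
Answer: 893952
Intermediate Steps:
Y(k, G) = G*(-1 + k)*(G + k) (Y(k, G) = G*((-1 + k)*(G + k)) = G*(-1 + k)*(G + k))
Y(M(5 - 1*(-4), 4), 3)*((-74)² - 1*(-19356)) = (3*(3² - 1*3 - 1*3 + 3*3))*((-74)² - 1*(-19356)) = (3*(9 - 3 - 3 + 9))*(5476 + 19356) = (3*12)*24832 = 36*24832 = 893952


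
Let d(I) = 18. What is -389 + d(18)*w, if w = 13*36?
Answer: 8035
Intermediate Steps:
w = 468
-389 + d(18)*w = -389 + 18*468 = -389 + 8424 = 8035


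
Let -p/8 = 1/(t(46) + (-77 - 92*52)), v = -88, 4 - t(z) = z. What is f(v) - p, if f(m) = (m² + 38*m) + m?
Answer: 21141728/4903 ≈ 4312.0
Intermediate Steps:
t(z) = 4 - z
f(m) = m² + 39*m
p = 8/4903 (p = -8/((4 - 1*46) + (-77 - 92*52)) = -8/((4 - 46) + (-77 - 4784)) = -8/(-42 - 4861) = -8/(-4903) = -8*(-1/4903) = 8/4903 ≈ 0.0016317)
f(v) - p = -88*(39 - 88) - 1*8/4903 = -88*(-49) - 8/4903 = 4312 - 8/4903 = 21141728/4903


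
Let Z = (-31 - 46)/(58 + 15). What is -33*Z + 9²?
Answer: 8454/73 ≈ 115.81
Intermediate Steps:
Z = -77/73 ≈ -1.0548
-33*Z + 9² = -33*(-77/73) + 9² = 2541/73 + 81 = 8454/73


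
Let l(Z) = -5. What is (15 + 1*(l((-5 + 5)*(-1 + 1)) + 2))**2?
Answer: 144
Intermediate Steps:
(15 + 1*(l((-5 + 5)*(-1 + 1)) + 2))**2 = (15 + 1*(-5 + 2))**2 = (15 + 1*(-3))**2 = (15 - 3)**2 = 12**2 = 144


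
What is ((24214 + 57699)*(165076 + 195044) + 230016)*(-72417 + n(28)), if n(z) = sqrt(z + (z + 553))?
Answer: -2136210223875192 + 29498739576*sqrt(609) ≈ -2.1355e+15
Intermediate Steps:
n(z) = sqrt(553 + 2*z) (n(z) = sqrt(z + (553 + z)) = sqrt(553 + 2*z))
((24214 + 57699)*(165076 + 195044) + 230016)*(-72417 + n(28)) = ((24214 + 57699)*(165076 + 195044) + 230016)*(-72417 + sqrt(553 + 2*28)) = (81913*360120 + 230016)*(-72417 + sqrt(553 + 56)) = (29498509560 + 230016)*(-72417 + sqrt(609)) = 29498739576*(-72417 + sqrt(609)) = -2136210223875192 + 29498739576*sqrt(609)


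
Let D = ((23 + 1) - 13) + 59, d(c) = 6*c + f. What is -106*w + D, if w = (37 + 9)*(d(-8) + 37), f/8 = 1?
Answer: 14698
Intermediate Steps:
f = 8 (f = 8*1 = 8)
d(c) = 8 + 6*c (d(c) = 6*c + 8 = 8 + 6*c)
w = -138 (w = (37 + 9)*((8 + 6*(-8)) + 37) = 46*((8 - 48) + 37) = 46*(-40 + 37) = 46*(-3) = -138)
D = 70 (D = (24 - 13) + 59 = 11 + 59 = 70)
-106*w + D = -106*(-138) + 70 = 14628 + 70 = 14698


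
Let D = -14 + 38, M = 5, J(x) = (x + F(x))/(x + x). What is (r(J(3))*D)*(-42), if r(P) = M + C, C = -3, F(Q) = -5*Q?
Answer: -2016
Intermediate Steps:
J(x) = -2 (J(x) = (x - 5*x)/(x + x) = (-4*x)/((2*x)) = (-4*x)*(1/(2*x)) = -2)
D = 24
r(P) = 2 (r(P) = 5 - 3 = 2)
(r(J(3))*D)*(-42) = (2*24)*(-42) = 48*(-42) = -2016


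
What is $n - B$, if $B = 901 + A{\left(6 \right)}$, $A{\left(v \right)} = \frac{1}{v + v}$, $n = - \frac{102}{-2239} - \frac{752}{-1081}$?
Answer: $- \frac{556379021}{617964} \approx -900.34$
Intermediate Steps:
$n = \frac{38170}{51497}$ ($n = \left(-102\right) \left(- \frac{1}{2239}\right) - - \frac{16}{23} = \frac{102}{2239} + \frac{16}{23} = \frac{38170}{51497} \approx 0.74121$)
$A{\left(v \right)} = \frac{1}{2 v}$
$B = \frac{10813}{12}$ ($B = 901 + \frac{1}{2 \cdot 6} = 901 + \frac{1}{2} \cdot \frac{1}{6} = 901 + \frac{1}{12} = \frac{10813}{12} \approx 901.08$)
$n - B = \frac{38170}{51497} - \frac{10813}{12} = - \frac{556379021}{617964}$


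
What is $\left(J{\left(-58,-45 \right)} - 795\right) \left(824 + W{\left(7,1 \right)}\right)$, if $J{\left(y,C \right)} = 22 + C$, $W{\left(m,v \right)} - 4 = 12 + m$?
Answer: $-692846$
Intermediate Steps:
$W{\left(m,v \right)} = 16 + m$ ($W{\left(m,v \right)} = 4 + \left(12 + m\right) = 16 + m$)
$\left(J{\left(-58,-45 \right)} - 795\right) \left(824 + W{\left(7,1 \right)}\right) = \left(\left(22 - 45\right) - 795\right) \left(824 + \left(16 + 7\right)\right) = \left(-23 - 795\right) \left(824 + 23\right) = \left(-818\right) 847 = -692846$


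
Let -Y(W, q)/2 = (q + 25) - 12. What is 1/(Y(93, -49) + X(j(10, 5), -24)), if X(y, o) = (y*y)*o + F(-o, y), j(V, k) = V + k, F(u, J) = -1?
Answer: -1/5329 ≈ -0.00018765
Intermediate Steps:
Y(W, q) = -26 - 2*q (Y(W, q) = -2*((q + 25) - 12) = -2*((25 + q) - 12) = -2*(13 + q) = -26 - 2*q)
X(y, o) = -1 + o*y² (X(y, o) = (y*y)*o - 1 = y²*o - 1 = o*y² - 1 = -1 + o*y²)
1/(Y(93, -49) + X(j(10, 5), -24)) = 1/((-26 - 2*(-49)) + (-1 - 24*(10 + 5)²)) = 1/((-26 + 98) + (-1 - 24*15²)) = 1/(72 + (-1 - 24*225)) = 1/(72 + (-1 - 5400)) = 1/(72 - 5401) = 1/(-5329) = -1/5329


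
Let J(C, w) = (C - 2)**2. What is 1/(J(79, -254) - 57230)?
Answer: -1/51301 ≈ -1.9493e-5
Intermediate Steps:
J(C, w) = (-2 + C)**2
1/(J(79, -254) - 57230) = 1/((-2 + 79)**2 - 57230) = 1/(77**2 - 57230) = 1/(5929 - 57230) = 1/(-51301) = -1/51301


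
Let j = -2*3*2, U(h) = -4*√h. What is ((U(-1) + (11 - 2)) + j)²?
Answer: -7 + 24*I ≈ -7.0 + 24.0*I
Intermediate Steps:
j = -12 (j = -6*2 = -12)
((U(-1) + (11 - 2)) + j)² = ((-4*I + (11 - 2)) - 12)² = ((-4*I + 9) - 12)² = ((9 - 4*I) - 12)² = (-3 - 4*I)²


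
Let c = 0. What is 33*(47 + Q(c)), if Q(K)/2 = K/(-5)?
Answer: 1551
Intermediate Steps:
Q(K) = -2*K/5 (Q(K) = 2*(K/(-5)) = 2*(K*(-1/5)) = 2*(-K/5) = -2*K/5)
33*(47 + Q(c)) = 33*(47 - 2/5*0) = 33*(47 + 0) = 33*47 = 1551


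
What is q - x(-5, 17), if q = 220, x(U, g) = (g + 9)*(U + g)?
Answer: -92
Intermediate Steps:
x(U, g) = (9 + g)*(U + g)
q - x(-5, 17) = 220 - (17² + 9*(-5) + 9*17 - 5*17) = 220 - (289 - 45 + 153 - 85) = 220 - 1*312 = 220 - 312 = -92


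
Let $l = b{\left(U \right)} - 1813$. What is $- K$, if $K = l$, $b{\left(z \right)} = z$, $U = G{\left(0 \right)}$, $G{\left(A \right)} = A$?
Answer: $1813$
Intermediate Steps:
$U = 0$
$l = -1813$ ($l = 0 - 1813 = -1813$)
$K = -1813$
$- K = \left(-1\right) \left(-1813\right) = 1813$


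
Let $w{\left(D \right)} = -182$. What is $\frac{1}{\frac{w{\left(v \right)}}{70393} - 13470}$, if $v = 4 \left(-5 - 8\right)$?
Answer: $- \frac{70393}{948193892} \approx -7.4239 \cdot 10^{-5}$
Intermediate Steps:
$v = -52$ ($v = 4 \left(-13\right) = -52$)
$\frac{1}{\frac{w{\left(v \right)}}{70393} - 13470} = \frac{1}{- \frac{182}{70393} - 13470} = \frac{1}{- \frac{948193892}{70393}} = - \frac{70393}{948193892}$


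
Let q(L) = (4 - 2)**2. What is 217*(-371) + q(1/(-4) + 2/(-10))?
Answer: -80503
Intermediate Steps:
q(L) = 4 (q(L) = 2**2 = 4)
217*(-371) + q(1/(-4) + 2/(-10)) = 217*(-371) + 4 = -80507 + 4 = -80503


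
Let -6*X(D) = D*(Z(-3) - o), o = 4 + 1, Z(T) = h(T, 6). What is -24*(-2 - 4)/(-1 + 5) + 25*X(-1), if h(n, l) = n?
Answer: 8/3 ≈ 2.6667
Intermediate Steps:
Z(T) = T
o = 5
X(D) = 4*D/3 (X(D) = -D*(-3 - 1*5)/6 = -D*(-3 - 5)/6 = -D*(-8)/6 = -(-4)*D/3 = 4*D/3)
-24*(-2 - 4)/(-1 + 5) + 25*X(-1) = -24*(-2 - 4)/(-1 + 5) + 25*((4/3)*(-1)) = -(-144)/4 + 25*(-4/3) = -(-144)/4 - 100/3 = -24*(-3/2) - 100/3 = 36 - 100/3 = 8/3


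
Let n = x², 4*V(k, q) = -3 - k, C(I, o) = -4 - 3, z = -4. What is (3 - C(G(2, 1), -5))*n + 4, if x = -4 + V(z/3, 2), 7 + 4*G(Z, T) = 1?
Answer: 14333/72 ≈ 199.07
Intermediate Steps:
G(Z, T) = -3/2 (G(Z, T) = -7/4 + (¼)*1 = -7/4 + ¼ = -3/2)
C(I, o) = -7
V(k, q) = -¾ - k/4 (V(k, q) = (-3 - k)/4 = -¾ - k/4)
x = -53/12 (x = -4 + (-¾ - (-1)/3) = -4 + (-¾ - ¼*(-4/3)) = -4 + (-¾ + ⅓) = -4 - 5/12 = -53/12 ≈ -4.4167)
n = 2809/144 (n = (-53/12)² = 2809/144 ≈ 19.507)
(3 - C(G(2, 1), -5))*n + 4 = (3 - 1*(-7))*(2809/144) + 4 = (3 + 7)*(2809/144) + 4 = 10*(2809/144) + 4 = 14045/72 + 4 = 14333/72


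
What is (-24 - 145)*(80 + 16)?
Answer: -16224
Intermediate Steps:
(-24 - 145)*(80 + 16) = -169*96 = -16224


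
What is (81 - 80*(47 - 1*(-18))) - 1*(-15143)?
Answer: 10024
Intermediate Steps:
(81 - 80*(47 - 1*(-18))) - 1*(-15143) = (81 - 80*(47 + 18)) + 15143 = (81 - 80*65) + 15143 = (81 - 5200) + 15143 = -5119 + 15143 = 10024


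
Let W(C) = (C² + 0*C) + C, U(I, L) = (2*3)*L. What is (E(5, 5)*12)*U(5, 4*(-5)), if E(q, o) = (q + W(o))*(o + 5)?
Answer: -504000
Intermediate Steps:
U(I, L) = 6*L
W(C) = C + C² (W(C) = (C² + 0) + C = C² + C = C + C²)
E(q, o) = (5 + o)*(q + o*(1 + o)) (E(q, o) = (q + o*(1 + o))*(o + 5) = (q + o*(1 + o))*(5 + o) = (5 + o)*(q + o*(1 + o)))
(E(5, 5)*12)*U(5, 4*(-5)) = ((5³ + 5*5 + 5*5 + 6*5² + 5*5)*12)*(6*(4*(-5))) = ((125 + 25 + 25 + 6*25 + 25)*12)*(6*(-20)) = ((125 + 25 + 25 + 150 + 25)*12)*(-120) = (350*12)*(-120) = 4200*(-120) = -504000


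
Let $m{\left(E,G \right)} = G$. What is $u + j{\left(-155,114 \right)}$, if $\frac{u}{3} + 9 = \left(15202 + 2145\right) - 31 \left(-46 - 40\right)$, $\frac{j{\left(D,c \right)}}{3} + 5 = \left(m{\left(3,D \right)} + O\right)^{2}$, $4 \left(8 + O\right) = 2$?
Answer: $\frac{556863}{4} \approx 1.3922 \cdot 10^{5}$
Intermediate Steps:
$O = - \frac{15}{2}$ ($O = -8 + \frac{1}{4} \cdot 2 = -8 + \frac{1}{2} = - \frac{15}{2} \approx -7.5$)
$j{\left(D,c \right)} = -15 + 3 \left(- \frac{15}{2} + D\right)^{2}$ ($j{\left(D,c \right)} = -15 + 3 \left(D - \frac{15}{2}\right)^{2} = -15 + 3 \left(- \frac{15}{2} + D\right)^{2}$)
$u = 60012$ ($u = -27 + 3 \left(\left(15202 + 2145\right) - 31 \left(-46 - 40\right)\right) = -27 + 3 \left(17347 - -2666\right) = -27 + 3 \left(17347 + 2666\right) = -27 + 3 \cdot 20013 = -27 + 60039 = 60012$)
$u + j{\left(-155,114 \right)} = 60012 - \left(15 - \frac{3 \left(-15 + 2 \left(-155\right)\right)^{2}}{4}\right) = 60012 - \left(15 - \frac{3 \left(-15 - 310\right)^{2}}{4}\right) = 60012 - \left(15 - \frac{3 \left(-325\right)^{2}}{4}\right) = 60012 + \left(-15 + \frac{3}{4} \cdot 105625\right) = 60012 + \left(-15 + \frac{316875}{4}\right) = 60012 + \frac{316815}{4} = \frac{556863}{4}$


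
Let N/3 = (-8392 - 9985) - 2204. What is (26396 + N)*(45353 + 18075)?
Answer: -2241989516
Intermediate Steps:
N = -61743 (N = 3*((-8392 - 9985) - 2204) = 3*(-18377 - 2204) = 3*(-20581) = -61743)
(26396 + N)*(45353 + 18075) = (26396 - 61743)*(45353 + 18075) = -35347*63428 = -2241989516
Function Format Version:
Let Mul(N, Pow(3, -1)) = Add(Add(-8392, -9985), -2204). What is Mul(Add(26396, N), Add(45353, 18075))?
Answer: -2241989516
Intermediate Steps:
N = -61743 (N = Mul(3, Add(Add(-8392, -9985), -2204)) = Mul(3, Add(-18377, -2204)) = Mul(3, -20581) = -61743)
Mul(Add(26396, N), Add(45353, 18075)) = Mul(Add(26396, -61743), Add(45353, 18075)) = Mul(-35347, 63428) = -2241989516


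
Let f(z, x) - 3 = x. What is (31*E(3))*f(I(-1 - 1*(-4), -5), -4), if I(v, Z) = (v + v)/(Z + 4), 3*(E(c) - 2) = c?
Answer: -93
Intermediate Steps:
E(c) = 2 + c/3
I(v, Z) = 2*v/(4 + Z) (I(v, Z) = (2*v)/(4 + Z) = 2*v/(4 + Z))
f(z, x) = 3 + x
(31*E(3))*f(I(-1 - 1*(-4), -5), -4) = (31*(2 + (⅓)*3))*(3 - 4) = (31*(2 + 1))*(-1) = (31*3)*(-1) = 93*(-1) = -93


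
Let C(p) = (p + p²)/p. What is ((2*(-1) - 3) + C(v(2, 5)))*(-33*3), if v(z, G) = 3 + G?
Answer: -396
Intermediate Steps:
C(p) = (p + p²)/p
((2*(-1) - 3) + C(v(2, 5)))*(-33*3) = ((2*(-1) - 3) + (1 + (3 + 5)))*(-33*3) = ((-2 - 3) + (1 + 8))*(-99) = (-5 + 9)*(-99) = 4*(-99) = -396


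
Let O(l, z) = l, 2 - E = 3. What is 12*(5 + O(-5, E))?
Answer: 0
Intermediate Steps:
E = -1 (E = 2 - 1*3 = 2 - 3 = -1)
12*(5 + O(-5, E)) = 12*(5 - 5) = 12*0 = 0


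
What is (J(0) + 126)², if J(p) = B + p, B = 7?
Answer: 17689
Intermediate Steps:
J(p) = 7 + p
(J(0) + 126)² = ((7 + 0) + 126)² = (7 + 126)² = 133² = 17689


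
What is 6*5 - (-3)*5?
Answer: 45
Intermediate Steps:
6*5 - (-3)*5 = 30 - 3*(-5) = 30 + 15 = 45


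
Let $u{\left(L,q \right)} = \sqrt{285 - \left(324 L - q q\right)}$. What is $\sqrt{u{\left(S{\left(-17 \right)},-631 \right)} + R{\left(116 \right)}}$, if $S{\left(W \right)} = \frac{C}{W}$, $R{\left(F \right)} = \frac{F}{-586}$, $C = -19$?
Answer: $\frac{\sqrt{-4911266 + 1459433 \sqrt{115046242}}}{4981} \approx 25.115$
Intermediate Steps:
$R{\left(F \right)} = - \frac{F}{586}$ ($R{\left(F \right)} = F \left(- \frac{1}{586}\right) = - \frac{F}{586}$)
$S{\left(W \right)} = - \frac{19}{W}$
$u{\left(L,q \right)} = \sqrt{285 + q^{2} - 324 L}$ ($u{\left(L,q \right)} = \sqrt{285 - \left(- q^{2} + 324 L\right)} = \sqrt{285 + q^{2} - 324 L}$)
$\sqrt{u{\left(S{\left(-17 \right)},-631 \right)} + R{\left(116 \right)}} = \sqrt{\sqrt{285 + \left(-631\right)^{2} - 324 \left(- \frac{19}{-17}\right)} - \frac{58}{293}} = \sqrt{\sqrt{285 + 398161 - 324 \left(\left(-19\right) \left(- \frac{1}{17}\right)\right)} - \frac{58}{293}} = \sqrt{\sqrt{285 + 398161 - \frac{6156}{17}} - \frac{58}{293}} = \sqrt{\sqrt{\frac{6767426}{17}} - \frac{58}{293}} = \sqrt{\frac{\sqrt{115046242}}{17} - \frac{58}{293}} = \sqrt{- \frac{58}{293} + \frac{\sqrt{115046242}}{17}}$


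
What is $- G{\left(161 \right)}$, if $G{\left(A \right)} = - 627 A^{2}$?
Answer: $16252467$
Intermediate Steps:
$- G{\left(161 \right)} = - \left(-627\right) 161^{2} = - \left(-627\right) 25921 = \left(-1\right) \left(-16252467\right) = 16252467$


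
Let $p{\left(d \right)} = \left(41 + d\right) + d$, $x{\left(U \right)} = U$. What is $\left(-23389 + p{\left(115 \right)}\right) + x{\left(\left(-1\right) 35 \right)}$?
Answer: $-23153$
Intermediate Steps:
$p{\left(d \right)} = 41 + 2 d$
$\left(-23389 + p{\left(115 \right)}\right) + x{\left(\left(-1\right) 35 \right)} = \left(-23389 + \left(41 + 2 \cdot 115\right)\right) - 35 = \left(-23389 + \left(41 + 230\right)\right) - 35 = \left(-23389 + 271\right) - 35 = -23118 - 35 = -23153$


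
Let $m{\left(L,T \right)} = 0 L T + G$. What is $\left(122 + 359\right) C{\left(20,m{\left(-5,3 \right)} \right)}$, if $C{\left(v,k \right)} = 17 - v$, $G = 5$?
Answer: $-1443$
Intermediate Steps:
$m{\left(L,T \right)} = 5$ ($m{\left(L,T \right)} = 0 L T + 5 = 0 T + 5 = 0 + 5 = 5$)
$\left(122 + 359\right) C{\left(20,m{\left(-5,3 \right)} \right)} = \left(122 + 359\right) \left(17 - 20\right) = 481 \left(17 - 20\right) = 481 \left(-3\right) = -1443$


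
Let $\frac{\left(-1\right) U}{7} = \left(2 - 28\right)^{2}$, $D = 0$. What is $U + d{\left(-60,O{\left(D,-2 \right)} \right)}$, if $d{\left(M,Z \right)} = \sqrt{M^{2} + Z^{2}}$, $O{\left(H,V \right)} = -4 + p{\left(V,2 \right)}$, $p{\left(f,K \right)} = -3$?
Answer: $-4732 + \sqrt{3649} \approx -4671.6$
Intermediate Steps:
$O{\left(H,V \right)} = -7$ ($O{\left(H,V \right)} = -4 - 3 = -7$)
$U = -4732$ ($U = - 7 \left(2 - 28\right)^{2} = - 7 \left(-26\right)^{2} = \left(-7\right) 676 = -4732$)
$U + d{\left(-60,O{\left(D,-2 \right)} \right)} = -4732 + \sqrt{\left(-60\right)^{2} + \left(-7\right)^{2}} = -4732 + \sqrt{3600 + 49} = -4732 + \sqrt{3649}$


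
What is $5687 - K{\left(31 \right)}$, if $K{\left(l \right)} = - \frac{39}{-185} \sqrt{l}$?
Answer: $5687 - \frac{39 \sqrt{31}}{185} \approx 5685.8$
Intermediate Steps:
$K{\left(l \right)} = \frac{39 \sqrt{l}}{185}$ ($K{\left(l \right)} = \left(-39\right) \left(- \frac{1}{185}\right) \sqrt{l} = \frac{39 \sqrt{l}}{185}$)
$5687 - K{\left(31 \right)} = 5687 - \frac{39 \sqrt{31}}{185}$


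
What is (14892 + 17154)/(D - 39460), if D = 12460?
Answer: -5341/4500 ≈ -1.1869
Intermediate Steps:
(14892 + 17154)/(D - 39460) = (14892 + 17154)/(12460 - 39460) = 32046/(-27000) = 32046*(-1/27000) = -5341/4500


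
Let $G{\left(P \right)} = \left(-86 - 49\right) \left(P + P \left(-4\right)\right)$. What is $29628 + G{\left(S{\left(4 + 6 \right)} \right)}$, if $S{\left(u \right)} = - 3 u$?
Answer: $17478$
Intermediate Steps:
$G{\left(P \right)} = 405 P$ ($G{\left(P \right)} = - 135 \left(P - 4 P\right) = - 135 \left(- 3 P\right) = 405 P$)
$29628 + G{\left(S{\left(4 + 6 \right)} \right)} = 29628 + 405 \left(- 3 \left(4 + 6\right)\right) = 29628 + 405 \left(\left(-3\right) 10\right) = 29628 + 405 \left(-30\right) = 29628 - 12150 = 17478$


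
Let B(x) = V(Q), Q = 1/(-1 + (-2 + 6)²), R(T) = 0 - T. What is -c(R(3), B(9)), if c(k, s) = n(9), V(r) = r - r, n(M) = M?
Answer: -9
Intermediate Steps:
R(T) = -T
Q = 1/15 (Q = 1/(-1 + 4²) = 1/(-1 + 16) = 1/15 ≈ 0.066667)
V(r) = 0
B(x) = 0
c(k, s) = 9
-c(R(3), B(9)) = -1*9 = -9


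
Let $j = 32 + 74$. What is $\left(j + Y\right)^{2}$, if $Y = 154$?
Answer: $67600$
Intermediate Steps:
$j = 106$
$\left(j + Y\right)^{2} = \left(106 + 154\right)^{2} = 260^{2} = 67600$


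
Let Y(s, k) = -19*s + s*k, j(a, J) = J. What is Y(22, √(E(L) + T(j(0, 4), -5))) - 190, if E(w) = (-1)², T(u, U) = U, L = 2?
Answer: -608 + 44*I ≈ -608.0 + 44.0*I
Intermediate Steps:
E(w) = 1
Y(s, k) = -19*s + k*s
Y(22, √(E(L) + T(j(0, 4), -5))) - 190 = 22*(-19 + √(1 - 5)) - 190 = 22*(-19 + √(-4)) - 190 = 22*(-19 + 2*I) - 190 = (-418 + 44*I) - 190 = -608 + 44*I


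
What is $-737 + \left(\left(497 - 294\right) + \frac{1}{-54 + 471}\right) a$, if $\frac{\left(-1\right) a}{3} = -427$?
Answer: $\frac{36043961}{139} \approx 2.5931 \cdot 10^{5}$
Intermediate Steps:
$a = 1281$ ($a = \left(-3\right) \left(-427\right) = 1281$)
$-737 + \left(\left(497 - 294\right) + \frac{1}{-54 + 471}\right) a = -737 + \left(\left(497 - 294\right) + \frac{1}{-54 + 471}\right) 1281 = -737 + \left(203 + \frac{1}{417}\right) 1281 = -737 + \frac{84652}{417} \cdot 1281 = -737 + \frac{36146404}{139} = \frac{36043961}{139}$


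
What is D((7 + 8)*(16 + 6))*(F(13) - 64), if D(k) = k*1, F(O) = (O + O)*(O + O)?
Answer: 201960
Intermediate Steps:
F(O) = 4*O² (F(O) = (2*O)*(2*O) = 4*O²)
D(k) = k
D((7 + 8)*(16 + 6))*(F(13) - 64) = ((7 + 8)*(16 + 6))*(4*13² - 64) = (15*22)*(4*169 - 64) = 330*(676 - 64) = 330*612 = 201960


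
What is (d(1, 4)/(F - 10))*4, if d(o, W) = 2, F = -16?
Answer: -4/13 ≈ -0.30769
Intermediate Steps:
(d(1, 4)/(F - 10))*4 = (2/(-16 - 10))*4 = (2/(-26))*4 = (2*(-1/26))*4 = -1/13*4 = -4/13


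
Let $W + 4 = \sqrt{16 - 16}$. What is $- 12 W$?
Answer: $48$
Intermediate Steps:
$W = -4$ ($W = -4 + \sqrt{16 - 16} = -4 + \sqrt{0} = -4 + 0 = -4$)
$- 12 W = \left(-12\right) \left(-4\right) = 48$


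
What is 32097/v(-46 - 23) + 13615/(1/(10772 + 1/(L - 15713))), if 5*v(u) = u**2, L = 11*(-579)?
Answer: 5139601186534105/35044134 ≈ 1.4666e+8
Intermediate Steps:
L = -6369
v(u) = u**2/5
32097/v(-46 - 23) + 13615/(1/(10772 + 1/(L - 15713))) = 32097/(((-46 - 23)**2/5)) + 13615/(1/(10772 + 1/(-6369 - 15713))) = 32097/(((1/5)*(-69)**2)) + 13615/(1/(10772 + 1/(-22082))) = 32097/(((1/5)*4761)) + 13615/(1/(10772 - 1/22082)) = 32097/(4761/5) + 13615/(1/(237867303/22082)) = 32097*(5/4761) + 13615/(22082/237867303) = 53495/1587 + 13615*(237867303/22082) = 53495/1587 + 3238563330345/22082 = 5139601186534105/35044134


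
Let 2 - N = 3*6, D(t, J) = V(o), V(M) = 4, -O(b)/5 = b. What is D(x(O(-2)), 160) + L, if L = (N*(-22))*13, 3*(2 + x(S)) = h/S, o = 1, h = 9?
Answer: 4580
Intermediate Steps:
O(b) = -5*b
x(S) = -2 + 3/S (x(S) = -2 + (9/S)/3 = -2 + 3/S)
D(t, J) = 4
N = -16 (N = 2 - 3*6 = 2 - 1*18 = 2 - 18 = -16)
L = 4576 (L = -16*(-22)*13 = 352*13 = 4576)
D(x(O(-2)), 160) + L = 4 + 4576 = 4580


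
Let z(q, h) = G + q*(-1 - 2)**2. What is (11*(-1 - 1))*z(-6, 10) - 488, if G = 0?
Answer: 700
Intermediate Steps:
z(q, h) = 9*q (z(q, h) = 0 + q*(-1 - 2)**2 = 0 + q*(-3)**2 = 0 + q*9 = 0 + 9*q = 9*q)
(11*(-1 - 1))*z(-6, 10) - 488 = (11*(-1 - 1))*(9*(-6)) - 488 = (11*(-2))*(-54) - 488 = -22*(-54) - 488 = 1188 - 488 = 700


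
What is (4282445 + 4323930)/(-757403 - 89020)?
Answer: -8606375/846423 ≈ -10.168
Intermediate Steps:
(4282445 + 4323930)/(-757403 - 89020) = 8606375/(-846423) = 8606375*(-1/846423) = -8606375/846423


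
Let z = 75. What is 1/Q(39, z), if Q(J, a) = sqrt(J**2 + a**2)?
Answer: sqrt(794)/2382 ≈ 0.011830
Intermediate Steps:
1/Q(39, z) = 1/(sqrt(39**2 + 75**2)) = 1/(sqrt(1521 + 5625)) = 1/(sqrt(7146)) = 1/(3*sqrt(794)) = sqrt(794)/2382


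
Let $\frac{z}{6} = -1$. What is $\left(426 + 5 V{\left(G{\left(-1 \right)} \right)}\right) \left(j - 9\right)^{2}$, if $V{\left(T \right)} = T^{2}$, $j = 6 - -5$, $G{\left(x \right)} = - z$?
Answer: $2424$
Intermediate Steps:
$z = -6$ ($z = 6 \left(-1\right) = -6$)
$G{\left(x \right)} = 6$ ($G{\left(x \right)} = \left(-1\right) \left(-6\right) = 6$)
$j = 11$ ($j = 6 + 5 = 11$)
$\left(426 + 5 V{\left(G{\left(-1 \right)} \right)}\right) \left(j - 9\right)^{2} = \left(426 + 5 \cdot 6^{2}\right) \left(11 - 9\right)^{2} = \left(426 + 5 \cdot 36\right) 2^{2} = \left(426 + 180\right) 4 = 606 \cdot 4 = 2424$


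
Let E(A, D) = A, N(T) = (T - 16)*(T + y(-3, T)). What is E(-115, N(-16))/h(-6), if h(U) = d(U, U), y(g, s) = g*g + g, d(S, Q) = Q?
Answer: 115/6 ≈ 19.167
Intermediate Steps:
y(g, s) = g + g² (y(g, s) = g² + g = g + g²)
h(U) = U
N(T) = (-16 + T)*(6 + T) (N(T) = (T - 16)*(T - 3*(1 - 3)) = (-16 + T)*(T - 3*(-2)) = (-16 + T)*(T + 6) = (-16 + T)*(6 + T))
E(-115, N(-16))/h(-6) = -115/(-6) = -115*(-⅙) = 115/6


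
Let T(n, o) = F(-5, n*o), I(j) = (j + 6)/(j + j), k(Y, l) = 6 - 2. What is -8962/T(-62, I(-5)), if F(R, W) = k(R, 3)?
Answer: -4481/2 ≈ -2240.5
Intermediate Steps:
k(Y, l) = 4
F(R, W) = 4
I(j) = (6 + j)/(2*j) (I(j) = (6 + j)/((2*j)) = (6 + j)*(1/(2*j)) = (6 + j)/(2*j))
T(n, o) = 4
-8962/T(-62, I(-5)) = -8962/4 = -8962*¼ = -4481/2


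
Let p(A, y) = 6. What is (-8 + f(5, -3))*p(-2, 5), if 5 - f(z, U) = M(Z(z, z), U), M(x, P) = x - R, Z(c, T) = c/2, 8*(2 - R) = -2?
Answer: -39/2 ≈ -19.500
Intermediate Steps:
R = 9/4 (R = 2 - ⅛*(-2) = 2 + ¼ = 9/4 ≈ 2.2500)
Z(c, T) = c/2 (Z(c, T) = c*(½) = c/2)
M(x, P) = -9/4 + x (M(x, P) = x - 1*9/4 = x - 9/4 = -9/4 + x)
f(z, U) = 29/4 - z/2 (f(z, U) = 5 - (-9/4 + z/2) = 5 + (9/4 - z/2) = 29/4 - z/2)
(-8 + f(5, -3))*p(-2, 5) = (-8 + (29/4 - ½*5))*6 = (-8 + (29/4 - 5/2))*6 = (-8 + 19/4)*6 = -13/4*6 = -39/2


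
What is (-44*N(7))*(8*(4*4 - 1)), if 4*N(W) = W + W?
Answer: -18480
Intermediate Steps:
N(W) = W/2 (N(W) = (W + W)/4 = (2*W)/4 = W/2)
(-44*N(7))*(8*(4*4 - 1)) = (-22*7)*(8*(4*4 - 1)) = (-44*7/2)*(8*(16 - 1)) = -1232*15 = -154*120 = -18480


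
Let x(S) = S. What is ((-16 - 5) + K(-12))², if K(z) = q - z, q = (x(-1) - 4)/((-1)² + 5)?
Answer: 3481/36 ≈ 96.694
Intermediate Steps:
q = -⅚ (q = (-1 - 4)/((-1)² + 5) = -5/(1 + 5) = -5/6 = -5*⅙ = -⅚ ≈ -0.83333)
K(z) = -⅚ - z
((-16 - 5) + K(-12))² = ((-16 - 5) + (-⅚ - 1*(-12)))² = (-21 + (-⅚ + 12))² = (-21 + 67/6)² = (-59/6)² = 3481/36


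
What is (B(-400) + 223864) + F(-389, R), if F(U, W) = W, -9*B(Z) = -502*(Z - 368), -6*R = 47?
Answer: 1086113/6 ≈ 1.8102e+5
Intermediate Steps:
R = -47/6 (R = -⅙*47 = -47/6 ≈ -7.8333)
B(Z) = -184736/9 + 502*Z/9 (B(Z) = -(-502)*(Z - 368)/9 = -(-502)*(-368 + Z)/9 = -(184736 - 502*Z)/9 = -184736/9 + 502*Z/9)
(B(-400) + 223864) + F(-389, R) = ((-184736/9 + (502/9)*(-400)) + 223864) - 47/6 = ((-184736/9 - 200800/9) + 223864) - 47/6 = (-128512/3 + 223864) - 47/6 = 543080/3 - 47/6 = 1086113/6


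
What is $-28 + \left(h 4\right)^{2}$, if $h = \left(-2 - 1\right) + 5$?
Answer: $36$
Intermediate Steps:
$h = 2$ ($h = -3 + 5 = 2$)
$-28 + \left(h 4\right)^{2} = -28 + \left(2 \cdot 4\right)^{2} = -28 + 8^{2} = -28 + 64 = 36$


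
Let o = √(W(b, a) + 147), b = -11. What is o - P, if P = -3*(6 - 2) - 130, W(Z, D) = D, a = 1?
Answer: 142 + 2*√37 ≈ 154.17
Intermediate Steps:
o = 2*√37 (o = √(1 + 147) = √148 = 2*√37 ≈ 12.166)
P = -142 (P = -3*4 - 130 = -12 - 130 = -142)
o - P = 2*√37 - 1*(-142) = 2*√37 + 142 = 142 + 2*√37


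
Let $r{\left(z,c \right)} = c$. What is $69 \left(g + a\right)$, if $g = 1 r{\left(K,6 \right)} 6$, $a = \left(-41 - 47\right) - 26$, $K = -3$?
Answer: $-5382$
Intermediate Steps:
$a = -114$ ($a = -88 - 26 = -114$)
$g = 36$ ($g = 1 \cdot 6 \cdot 6 = 6 \cdot 6 = 36$)
$69 \left(g + a\right) = 69 \left(36 - 114\right) = 69 \left(-78\right) = -5382$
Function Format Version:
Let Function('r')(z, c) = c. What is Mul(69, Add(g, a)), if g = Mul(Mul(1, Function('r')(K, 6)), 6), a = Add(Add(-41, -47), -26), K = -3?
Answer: -5382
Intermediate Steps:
a = -114 (a = Add(-88, -26) = -114)
g = 36 (g = Mul(Mul(1, 6), 6) = Mul(6, 6) = 36)
Mul(69, Add(g, a)) = Mul(69, Add(36, -114)) = Mul(69, -78) = -5382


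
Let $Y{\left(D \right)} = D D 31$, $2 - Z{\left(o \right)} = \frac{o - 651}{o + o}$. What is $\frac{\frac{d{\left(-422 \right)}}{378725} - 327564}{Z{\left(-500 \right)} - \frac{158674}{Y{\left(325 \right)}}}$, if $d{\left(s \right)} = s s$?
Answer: $- \frac{7646258730094400}{18686882311} \approx -4.0918 \cdot 10^{5}$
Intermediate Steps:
$Z{\left(o \right)} = 2 - \frac{-651 + o}{2 o}$ ($Z{\left(o \right)} = 2 - \frac{o - 651}{o + o} = 2 - \frac{-651 + o}{2 o}$)
$d{\left(s \right)} = s^{2}$
$Y{\left(D \right)} = 31 D^{2}$ ($Y{\left(D \right)} = D 31 D = 31 D^{2}$)
$\frac{\frac{d{\left(-422 \right)}}{378725} - 327564}{Z{\left(-500 \right)} - \frac{158674}{Y{\left(325 \right)}}} = \frac{\frac{\left(-422\right)^{2}}{378725} - 327564}{\frac{3 \left(217 - 500\right)}{2 \left(-500\right)} - \frac{158674}{31 \cdot 325^{2}}} = \frac{178084 \cdot \frac{1}{378725} - 327564}{\frac{3}{2} \left(- \frac{1}{500}\right) \left(-283\right) - \frac{158674}{31 \cdot 105625}} = \frac{\frac{178084}{378725} - 327564}{\frac{849}{1000} - \frac{158674}{3274375}} = - \frac{124056497816}{378725 \left(\frac{849}{1000} - \frac{158674}{3274375}\right)} = - \frac{124056497816}{378725 \cdot \frac{20970163}{26195000}} = \left(- \frac{124056497816}{378725}\right) \frac{26195000}{20970163} = - \frac{7646258730094400}{18686882311}$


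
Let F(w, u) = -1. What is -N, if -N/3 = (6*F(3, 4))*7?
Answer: -126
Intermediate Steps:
N = 126 (N = -3*6*(-1)*7 = -(-18)*7 = -3*(-42) = 126)
-N = -1*126 = -126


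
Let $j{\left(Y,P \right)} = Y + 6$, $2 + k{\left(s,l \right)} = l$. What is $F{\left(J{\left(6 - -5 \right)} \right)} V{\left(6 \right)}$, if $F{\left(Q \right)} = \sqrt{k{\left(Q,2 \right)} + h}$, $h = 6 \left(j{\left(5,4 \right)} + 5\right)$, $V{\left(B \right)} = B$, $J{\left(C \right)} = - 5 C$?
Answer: $24 \sqrt{6} \approx 58.788$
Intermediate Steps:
$k{\left(s,l \right)} = -2 + l$
$j{\left(Y,P \right)} = 6 + Y$
$h = 96$ ($h = 6 \left(\left(6 + 5\right) + 5\right) = 6 \left(11 + 5\right) = 6 \cdot 16 = 96$)
$F{\left(Q \right)} = 4 \sqrt{6}$ ($F{\left(Q \right)} = \sqrt{\left(-2 + 2\right) + 96} = \sqrt{0 + 96} = \sqrt{96} = 4 \sqrt{6}$)
$F{\left(J{\left(6 - -5 \right)} \right)} V{\left(6 \right)} = 4 \sqrt{6} \cdot 6 = 24 \sqrt{6}$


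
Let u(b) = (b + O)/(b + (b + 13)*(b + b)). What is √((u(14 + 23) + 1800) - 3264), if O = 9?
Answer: I*√20444835514/3737 ≈ 38.262*I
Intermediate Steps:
u(b) = (9 + b)/(b + 2*b*(13 + b)) (u(b) = (b + 9)/(b + (b + 13)*(b + b)) = (9 + b)/(b + (13 + b)*(2*b)) = (9 + b)/(b + 2*b*(13 + b)))
√((u(14 + 23) + 1800) - 3264) = √(((9 + (14 + 23))/((14 + 23)*(27 + 2*(14 + 23))) + 1800) - 3264) = √(((9 + 37)/(37*(27 + 2*37)) + 1800) - 3264) = √(((1/37)*46/(27 + 74) + 1800) - 3264) = √(((1/37)*46/101 + 1800) - 3264) = √(((1/37)*(1/101)*46 + 1800) - 3264) = √((46/3737 + 1800) - 3264) = √(6726646/3737 - 3264) = √(-5470922/3737) = I*√20444835514/3737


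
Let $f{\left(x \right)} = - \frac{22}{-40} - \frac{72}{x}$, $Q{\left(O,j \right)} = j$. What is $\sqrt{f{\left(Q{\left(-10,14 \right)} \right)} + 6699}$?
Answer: $\frac{\sqrt{32802595}}{70} \approx 81.819$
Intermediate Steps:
$f{\left(x \right)} = \frac{11}{20} - \frac{72}{x}$ ($f{\left(x \right)} = \left(-22\right) \left(- \frac{1}{40}\right) - \frac{72}{x} = \frac{11}{20} - \frac{72}{x}$)
$\sqrt{f{\left(Q{\left(-10,14 \right)} \right)} + 6699} = \sqrt{\left(\frac{11}{20} - \frac{72}{14}\right) + 6699} = \sqrt{\left(\frac{11}{20} - \frac{36}{7}\right) + 6699} = \sqrt{- \frac{643}{140} + 6699} = \sqrt{\frac{937217}{140}} = \frac{\sqrt{32802595}}{70}$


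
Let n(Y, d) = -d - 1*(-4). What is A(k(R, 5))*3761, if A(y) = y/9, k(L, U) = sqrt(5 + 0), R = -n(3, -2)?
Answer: 3761*sqrt(5)/9 ≈ 934.43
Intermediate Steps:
n(Y, d) = 4 - d (n(Y, d) = -d + 4 = 4 - d)
R = -6 (R = -(4 - 1*(-2)) = -(4 + 2) = -1*6 = -6)
k(L, U) = sqrt(5)
A(y) = y/9 (A(y) = y*(1/9) = y/9)
A(k(R, 5))*3761 = (sqrt(5)/9)*3761 = 3761*sqrt(5)/9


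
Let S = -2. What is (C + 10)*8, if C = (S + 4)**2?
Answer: 112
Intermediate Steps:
C = 4 (C = (-2 + 4)**2 = 2**2 = 4)
(C + 10)*8 = (4 + 10)*8 = 14*8 = 112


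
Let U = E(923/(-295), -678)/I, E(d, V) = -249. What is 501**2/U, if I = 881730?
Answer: -73771703910/83 ≈ -8.8882e+8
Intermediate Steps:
U = -83/293910 (U = -249/881730 = -249*1/881730 = -83/293910 ≈ -0.00028240)
501**2/U = 501**2/(-83/293910) = 251001*(-293910/83) = -73771703910/83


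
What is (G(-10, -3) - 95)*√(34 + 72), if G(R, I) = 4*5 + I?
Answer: -78*√106 ≈ -803.06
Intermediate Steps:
G(R, I) = 20 + I
(G(-10, -3) - 95)*√(34 + 72) = ((20 - 3) - 95)*√(34 + 72) = (17 - 95)*√106 = -78*√106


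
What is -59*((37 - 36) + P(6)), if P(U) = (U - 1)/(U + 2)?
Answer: -767/8 ≈ -95.875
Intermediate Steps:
P(U) = (-1 + U)/(2 + U)
-59*((37 - 36) + P(6)) = -59*((37 - 36) + (-1 + 6)/(2 + 6)) = -59*(1 + 5/8) = -59*13/8 = -767/8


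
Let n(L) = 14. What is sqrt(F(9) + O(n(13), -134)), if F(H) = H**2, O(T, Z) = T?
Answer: sqrt(95) ≈ 9.7468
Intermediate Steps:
sqrt(F(9) + O(n(13), -134)) = sqrt(9**2 + 14) = sqrt(81 + 14) = sqrt(95)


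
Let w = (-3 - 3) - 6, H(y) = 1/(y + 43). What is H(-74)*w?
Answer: 12/31 ≈ 0.38710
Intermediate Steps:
H(y) = 1/(43 + y)
w = -12 (w = -6 - 6 = -12)
H(-74)*w = -12/(43 - 74) = -12/(-31) = -1/31*(-12) = 12/31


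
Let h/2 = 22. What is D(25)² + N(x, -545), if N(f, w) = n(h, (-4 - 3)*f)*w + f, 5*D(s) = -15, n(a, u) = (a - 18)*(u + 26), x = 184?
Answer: 17882733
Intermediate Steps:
h = 44 (h = 2*22 = 44)
n(a, u) = (-18 + a)*(26 + u)
D(s) = -3 (D(s) = (⅕)*(-15) = -3)
N(f, w) = f + w*(676 - 182*f) (N(f, w) = (-468 - 18*(-4 - 3)*f + 26*44 + 44*((-4 - 3)*f))*w + f = (-468 - (-126)*f + 1144 + 44*(-7*f))*w + f = (-468 + 126*f + 1144 - 308*f)*w + f = (676 - 182*f)*w + f = w*(676 - 182*f) + f = f + w*(676 - 182*f))
D(25)² + N(x, -545) = (-3)² + (184 - 26*(-545)*(-26 + 7*184)) = 9 + (184 - 26*(-545)*(-26 + 1288)) = 9 + (184 - 26*(-545)*1262) = 9 + (184 + 17882540) = 9 + 17882724 = 17882733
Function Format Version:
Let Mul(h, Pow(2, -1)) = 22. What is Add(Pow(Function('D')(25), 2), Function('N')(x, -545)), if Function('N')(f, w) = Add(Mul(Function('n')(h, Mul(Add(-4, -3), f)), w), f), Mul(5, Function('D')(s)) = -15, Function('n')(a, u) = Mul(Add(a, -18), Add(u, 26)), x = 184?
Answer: 17882733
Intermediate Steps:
h = 44 (h = Mul(2, 22) = 44)
Function('n')(a, u) = Mul(Add(-18, a), Add(26, u))
Function('D')(s) = -3 (Function('D')(s) = Mul(Rational(1, 5), -15) = -3)
Function('N')(f, w) = Add(f, Mul(w, Add(676, Mul(-182, f)))) (Function('N')(f, w) = Add(Mul(Add(-468, Mul(-18, Mul(Add(-4, -3), f)), Mul(26, 44), Mul(44, Mul(Add(-4, -3), f))), w), f) = Add(Mul(Add(-468, Mul(-18, Mul(-7, f)), 1144, Mul(44, Mul(-7, f))), w), f) = Add(Mul(Add(-468, Mul(126, f), 1144, Mul(-308, f)), w), f) = Add(Mul(Add(676, Mul(-182, f)), w), f) = Add(Mul(w, Add(676, Mul(-182, f))), f) = Add(f, Mul(w, Add(676, Mul(-182, f)))))
Add(Pow(Function('D')(25), 2), Function('N')(x, -545)) = Add(Pow(-3, 2), Add(184, Mul(-26, -545, Add(-26, Mul(7, 184))))) = Add(9, Add(184, Mul(-26, -545, Add(-26, 1288)))) = Add(9, Add(184, Mul(-26, -545, 1262))) = Add(9, Add(184, 17882540)) = Add(9, 17882724) = 17882733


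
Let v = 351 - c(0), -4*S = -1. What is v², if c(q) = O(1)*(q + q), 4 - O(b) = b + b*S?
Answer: 123201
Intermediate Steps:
S = ¼ (S = -¼*(-1) = ¼ ≈ 0.25000)
O(b) = 4 - 5*b/4 (O(b) = 4 - (b + b*(¼)) = 4 - (b + b/4) = 4 - 5*b/4)
c(q) = 11*q/2 (c(q) = (4 - 5/4*1)*(q + q) = (4 - 5/4)*(2*q) = 11*(2*q)/4 = 11*q/2)
v = 351 (v = 351 - 11*0/2 = 351 - 1*0 = 351 + 0 = 351)
v² = 351² = 123201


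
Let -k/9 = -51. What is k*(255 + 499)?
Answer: 346086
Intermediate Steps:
k = 459 (k = -9*(-51) = 459)
k*(255 + 499) = 459*(255 + 499) = 459*754 = 346086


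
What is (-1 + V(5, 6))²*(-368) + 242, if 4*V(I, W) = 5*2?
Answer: -586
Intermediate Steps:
V(I, W) = 5/2 (V(I, W) = (5*2)/4 = (¼)*10 = 5/2)
(-1 + V(5, 6))²*(-368) + 242 = (-1 + 5/2)²*(-368) + 242 = (3/2)²*(-368) + 242 = (9/4)*(-368) + 242 = -828 + 242 = -586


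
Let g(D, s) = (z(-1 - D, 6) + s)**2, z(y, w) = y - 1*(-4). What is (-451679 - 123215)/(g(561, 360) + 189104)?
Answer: -287447/114154 ≈ -2.5181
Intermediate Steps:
z(y, w) = 4 + y (z(y, w) = y + 4 = 4 + y)
g(D, s) = (3 + s - D)**2 (g(D, s) = ((4 + (-1 - D)) + s)**2 = ((3 - D) + s)**2 = (3 + s - D)**2)
(-451679 - 123215)/(g(561, 360) + 189104) = (-451679 - 123215)/((3 + 360 - 1*561)**2 + 189104) = -574894/((3 + 360 - 561)**2 + 189104) = -574894/((-198)**2 + 189104) = -574894/(39204 + 189104) = -574894/228308 = -574894*1/228308 = -287447/114154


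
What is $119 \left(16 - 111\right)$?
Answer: $-11305$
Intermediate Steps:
$119 \left(16 - 111\right) = 119 \left(-95\right) = -11305$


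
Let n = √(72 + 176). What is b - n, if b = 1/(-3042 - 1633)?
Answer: -1/4675 - 2*√62 ≈ -15.748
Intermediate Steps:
n = 2*√62 (n = √248 = 2*√62 ≈ 15.748)
b = -1/4675 (b = 1/(-4675) = -1/4675 ≈ -0.00021390)
b - n = -1/4675 - 2*√62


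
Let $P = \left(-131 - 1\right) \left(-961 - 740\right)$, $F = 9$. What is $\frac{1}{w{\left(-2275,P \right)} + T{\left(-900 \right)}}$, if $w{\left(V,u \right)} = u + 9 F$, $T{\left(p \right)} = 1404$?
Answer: $\frac{1}{226017} \approx 4.4244 \cdot 10^{-6}$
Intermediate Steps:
$P = 224532$ ($P = \left(-132\right) \left(-1701\right) = 224532$)
$w{\left(V,u \right)} = 81 + u$ ($w{\left(V,u \right)} = u + 9 \cdot 9 = u + 81 = 81 + u$)
$\frac{1}{w{\left(-2275,P \right)} + T{\left(-900 \right)}} = \frac{1}{\left(81 + 224532\right) + 1404} = \frac{1}{224613 + 1404} = \frac{1}{226017}$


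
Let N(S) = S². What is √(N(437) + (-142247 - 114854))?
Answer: 6*I*√1837 ≈ 257.16*I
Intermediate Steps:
√(N(437) + (-142247 - 114854)) = √(437² + (-142247 - 114854)) = √(190969 - 257101) = √(-66132) = 6*I*√1837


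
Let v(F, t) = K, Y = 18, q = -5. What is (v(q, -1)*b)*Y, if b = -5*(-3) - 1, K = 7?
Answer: 1764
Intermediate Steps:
b = 14 (b = 15 - 1 = 14)
v(F, t) = 7
(v(q, -1)*b)*Y = (7*14)*18 = 98*18 = 1764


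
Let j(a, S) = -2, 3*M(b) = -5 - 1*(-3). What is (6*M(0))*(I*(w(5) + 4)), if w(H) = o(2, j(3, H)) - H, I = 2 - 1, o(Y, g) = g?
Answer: 12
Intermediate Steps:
M(b) = -⅔ (M(b) = (-5 - 1*(-3))/3 = (-5 + 3)/3 = (⅓)*(-2) = -⅔)
I = 1
w(H) = -2 - H
(6*M(0))*(I*(w(5) + 4)) = (6*(-⅔))*(1*((-2 - 1*5) + 4)) = -4*((-2 - 5) + 4) = -4*(-7 + 4) = -4*(-3) = 12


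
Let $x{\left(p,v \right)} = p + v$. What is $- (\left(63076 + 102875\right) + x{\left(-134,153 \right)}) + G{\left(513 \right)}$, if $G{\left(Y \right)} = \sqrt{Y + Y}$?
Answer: $-165970 + 3 \sqrt{114} \approx -1.6594 \cdot 10^{5}$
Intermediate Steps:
$G{\left(Y \right)} = \sqrt{2} \sqrt{Y}$ ($G{\left(Y \right)} = \sqrt{2 Y} = \sqrt{2} \sqrt{Y}$)
$- (\left(63076 + 102875\right) + x{\left(-134,153 \right)}) + G{\left(513 \right)} = - (\left(63076 + 102875\right) + \left(-134 + 153\right)) + \sqrt{2} \sqrt{513} = - (165951 + 19) + \sqrt{2} \cdot 3 \sqrt{57} = \left(-1\right) 165970 + 3 \sqrt{114} = -165970 + 3 \sqrt{114}$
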